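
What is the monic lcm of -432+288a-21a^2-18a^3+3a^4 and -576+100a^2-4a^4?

-432+144a+75a^2-25a^3-3a^4+a^5

Euclidean algorithm in ℚ[a]:
  3a^4-18a^3-21a^2+288a-432 = (-3/4)(-4a^4+100a^2-576) + (-18a^3+54a^2+288a-864)
  -4a^4+100a^2-576 = ((2/9)a+2/3)(-18a^3+54a^2+288a-864) + (0)
Last nonzero remainder: -18a^3+54a^2+288a-864. Dividing through by -18 gives the monic gcd a^3-3a^2-16a+48.
Then lcm(f, g) = f·g / gcd(f, g); expanding and making the result monic gives the answer.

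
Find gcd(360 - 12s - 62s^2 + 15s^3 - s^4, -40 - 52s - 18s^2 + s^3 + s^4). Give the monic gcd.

Euclidean algorithm in ℚ[s]:
  -s^4 + 15s^3 - 62s^2 - 12s + 360 = (-1)(s^4 + s^3 - 18s^2 - 52s - 40) + (16s^3 - 80s^2 - 64s + 320)
  s^4 + s^3 - 18s^2 - 52s - 40 = ((1/16)s + 3/8)(16s^3 - 80s^2 - 64s + 320) + (16s^2 - 48s - 160)
  16s^3 - 80s^2 - 64s + 320 = (s - 2)(16s^2 - 48s - 160) + (0)
Last nonzero remainder: 16s^2 - 48s - 160. Dividing through by 16 gives the monic gcd s^2 - 3s - 10.

-10 - 3s + s^2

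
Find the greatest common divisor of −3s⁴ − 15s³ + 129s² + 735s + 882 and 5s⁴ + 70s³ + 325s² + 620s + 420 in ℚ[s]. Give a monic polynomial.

Euclidean algorithm in ℚ[s]:
  −3s⁴ − 15s³ + 129s² + 735s + 882 = (−3/5)(5s⁴ + 70s³ + 325s² + 620s + 420) + (27s³ + 324s² + 1107s + 1134)
  5s⁴ + 70s³ + 325s² + 620s + 420 = ((5/27)s + 10/27)(27s³ + 324s² + 1107s + 1134) + (0)
Last nonzero remainder: 27s³ + 324s² + 1107s + 1134. Dividing through by 27 gives the monic gcd s³ + 12s² + 41s + 42.

s³ + 12s² + 41s + 42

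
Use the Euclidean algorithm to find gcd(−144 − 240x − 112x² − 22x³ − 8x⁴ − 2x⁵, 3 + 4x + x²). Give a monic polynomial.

Apply the Euclidean algorithm:
  −2x⁵ − 8x⁴ − 22x³ − 112x² − 240x − 144 = (−2x³ − 16x − 48)(x² + 4x + 3) + (0)
The last nonzero remainder x² + 4x + 3 is already monic.

3 + 4x + x²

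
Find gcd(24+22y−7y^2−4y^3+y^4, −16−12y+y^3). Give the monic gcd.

By polynomial division,
  y^4−4y^3−7y^2+22y+24 = (y−4)(y^3−12y−16) + (5y^2−10y−40)
  y^3−12y−16 = ((1/5)y+2/5)(5y^2−10y−40) + (0)
Last nonzero remainder: 5y^2−10y−40. Dividing through by 5 gives the monic gcd y^2−2y−8.

−8−2y+y^2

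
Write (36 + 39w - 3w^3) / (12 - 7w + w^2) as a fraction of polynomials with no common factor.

Euclidean algorithm in ℚ[w]:
  -3w^3 + 39w + 36 = (-3w - 21)(w^2 - 7w + 12) + (-72w + 288)
  w^2 - 7w + 12 = (-(1/72)w + 1/24)(-72w + 288) + (0)
Last nonzero remainder: -72w + 288. Dividing through by -72 gives the monic gcd w - 4.
Cancel w - 4 from numerator and denominator to get the reduced form.

(-9 - 12w - 3w^2)/(-3 + w)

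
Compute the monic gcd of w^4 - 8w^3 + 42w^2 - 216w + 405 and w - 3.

By polynomial division,
  w^4 - 8w^3 + 42w^2 - 216w + 405 = (w^3 - 5w^2 + 27w - 135)(w - 3) + (0)
The last nonzero remainder w - 3 is already monic.

w - 3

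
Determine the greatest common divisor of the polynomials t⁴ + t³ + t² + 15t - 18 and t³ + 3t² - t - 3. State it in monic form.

By polynomial division,
  t⁴ + t³ + t² + 15t - 18 = (t - 2)(t³ + 3t² - t - 3) + (8t² + 16t - 24)
  t³ + 3t² - t - 3 = ((1/8)t + 1/8)(8t² + 16t - 24) + (0)
Last nonzero remainder: 8t² + 16t - 24. Dividing through by 8 gives the monic gcd t² + 2t - 3.

t² + 2t - 3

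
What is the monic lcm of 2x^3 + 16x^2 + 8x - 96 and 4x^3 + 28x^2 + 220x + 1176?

Euclidean algorithm in ℚ[x]:
  2x^3 + 16x^2 + 8x - 96 = (1/2)(4x^3 + 28x^2 + 220x + 1176) + (2x^2 - 102x - 684)
  4x^3 + 28x^2 + 220x + 1176 = (2x + 116)(2x^2 - 102x - 684) + (13420x + 80520)
  2x^2 - 102x - 684 = ((1/6710)x - 57/6710)(13420x + 80520) + (0)
Last nonzero remainder: 13420x + 80520. Dividing through by 13420 gives the monic gcd x + 6.
Then lcm(f, g) = f·g / gcd(f, g); expanding and making the result monic gives the answer.

x^5 + 9x^4 + 61x^3 + 348x^2 + 148x - 2352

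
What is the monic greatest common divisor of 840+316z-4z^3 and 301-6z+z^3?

Repeated division with remainder:
  -4z^3+316z+840 = (-4)(z^3-6z+301) + (292z+2044)
  z^3-6z+301 = ((1/292)z^2-(7/292)z+43/292)(292z+2044) + (0)
Last nonzero remainder: 292z+2044. Dividing through by 292 gives the monic gcd z+7.

7+z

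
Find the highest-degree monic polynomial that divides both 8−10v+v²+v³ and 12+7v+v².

4+v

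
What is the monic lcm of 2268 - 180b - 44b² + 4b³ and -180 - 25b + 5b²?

2268 + 387b - 89b² - 7b³ + b⁴

Apply the Euclidean algorithm:
  4b³ - 44b² - 180b + 2268 = ((4/5)b - 24/5)(5b² - 25b - 180) + (-156b + 1404)
  5b² - 25b - 180 = (-(5/156)b - 5/39)(-156b + 1404) + (0)
Last nonzero remainder: -156b + 1404. Dividing through by -156 gives the monic gcd b - 9.
Then lcm(f, g) = f·g / gcd(f, g); expanding and making the result monic gives the answer.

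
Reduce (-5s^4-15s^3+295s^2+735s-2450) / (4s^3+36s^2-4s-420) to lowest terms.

(-5s^2+45s-70)/(4s-12)

Euclidean algorithm in ℚ[s]:
  -5s^4-15s^3+295s^2+735s-2450 = (-(5/4)s+15/2)(4s^3+36s^2-4s-420) + (20s^2+240s+700)
  4s^3+36s^2-4s-420 = ((1/5)s-3/5)(20s^2+240s+700) + (0)
Last nonzero remainder: 20s^2+240s+700. Dividing through by 20 gives the monic gcd s^2+12s+35.
Cancel s^2+12s+35 from numerator and denominator to get the reduced form.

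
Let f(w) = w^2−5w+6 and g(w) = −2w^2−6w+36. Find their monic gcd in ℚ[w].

w−3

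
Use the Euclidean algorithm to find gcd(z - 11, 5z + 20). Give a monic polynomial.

Apply the Euclidean algorithm:
  z - 11 = (1/5)(5z + 20) + (-15)
  5z + 20 = (-(1/3)z - 4/3)(-15) + (0)
The last nonzero remainder is the constant -15, so the polynomials are coprime and gcd = 1.

1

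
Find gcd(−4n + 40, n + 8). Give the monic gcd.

1

Repeated division with remainder:
  −4n + 40 = (−4)(n + 8) + (72)
  n + 8 = ((1/72)n + 1/9)(72) + (0)
The last nonzero remainder is the constant 72, so the polynomials are coprime and gcd = 1.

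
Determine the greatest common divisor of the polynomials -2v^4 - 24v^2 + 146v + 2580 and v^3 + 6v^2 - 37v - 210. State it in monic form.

Repeated division with remainder:
  -2v^4 - 24v^2 + 146v + 2580 = (-2v + 12)(v^3 + 6v^2 - 37v - 210) + (-170v^2 + 170v + 5100)
  v^3 + 6v^2 - 37v - 210 = (-(1/170)v - 7/170)(-170v^2 + 170v + 5100) + (0)
Last nonzero remainder: -170v^2 + 170v + 5100. Dividing through by -170 gives the monic gcd v^2 - v - 30.

v^2 - v - 30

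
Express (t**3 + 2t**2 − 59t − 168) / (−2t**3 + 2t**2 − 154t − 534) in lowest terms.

(−t**2 + t + 56)/(2t**2 − 8t + 178)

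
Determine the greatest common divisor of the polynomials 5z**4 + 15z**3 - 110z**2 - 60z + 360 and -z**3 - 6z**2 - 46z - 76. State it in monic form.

z + 2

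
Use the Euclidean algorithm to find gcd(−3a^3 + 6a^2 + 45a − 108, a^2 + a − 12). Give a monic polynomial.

Euclidean algorithm in ℚ[a]:
  −3a^3 + 6a^2 + 45a − 108 = (−3a + 9)(a^2 + a − 12) + (0)
The last nonzero remainder a^2 + a − 12 is already monic.

a^2 + a − 12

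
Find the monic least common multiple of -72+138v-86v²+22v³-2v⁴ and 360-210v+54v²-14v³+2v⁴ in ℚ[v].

Apply the Euclidean algorithm:
  -2v⁴+22v³-86v²+138v-72 = (-1)(2v⁴-14v³+54v²-210v+360) + (8v³-32v²-72v+288)
  2v⁴-14v³+54v²-210v+360 = ((1/4)v-3/4)(8v³-32v²-72v+288) + (48v²-336v+576)
  8v³-32v²-72v+288 = ((1/6)v+1/2)(48v²-336v+576) + (0)
Last nonzero remainder: 48v²-336v+576. Dividing through by 48 gives the monic gcd v²-7v+12.
Then lcm(f, g) = f·g / gcd(f, g); expanding and making the result monic gives the answer.

540-1035v+681v²-234v³+58v⁴-11v⁵+v⁶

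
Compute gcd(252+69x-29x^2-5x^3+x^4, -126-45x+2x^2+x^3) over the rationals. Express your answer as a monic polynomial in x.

-21-4x+x^2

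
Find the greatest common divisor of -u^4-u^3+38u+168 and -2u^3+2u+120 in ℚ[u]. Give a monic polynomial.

u-4

Euclidean algorithm in ℚ[u]:
  -u^4-u^3+38u+168 = ((1/2)u+1/2)(-2u^3+2u+120) + (-u^2-23u+108)
  -2u^3+2u+120 = (2u-46)(-u^2-23u+108) + (-1272u+5088)
  -u^2-23u+108 = ((1/1272)u+9/424)(-1272u+5088) + (0)
Last nonzero remainder: -1272u+5088. Dividing through by -1272 gives the monic gcd u-4.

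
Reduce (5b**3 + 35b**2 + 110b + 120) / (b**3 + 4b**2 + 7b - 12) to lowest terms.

(5b + 10)/(b - 1)

Repeated division with remainder:
  5b**3 + 35b**2 + 110b + 120 = (5)(b**3 + 4b**2 + 7b - 12) + (15b**2 + 75b + 180)
  b**3 + 4b**2 + 7b - 12 = ((1/15)b - 1/15)(15b**2 + 75b + 180) + (0)
Last nonzero remainder: 15b**2 + 75b + 180. Dividing through by 15 gives the monic gcd b**2 + 5b + 12.
Cancel b**2 + 5b + 12 from numerator and denominator to get the reduced form.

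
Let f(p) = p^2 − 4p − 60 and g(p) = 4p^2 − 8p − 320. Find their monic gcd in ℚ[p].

p − 10

Euclidean algorithm in ℚ[p]:
  p^2 − 4p − 60 = (1/4)(4p^2 − 8p − 320) + (−2p + 20)
  4p^2 − 8p − 320 = (−2p − 16)(−2p + 20) + (0)
Last nonzero remainder: −2p + 20. Dividing through by −2 gives the monic gcd p − 10.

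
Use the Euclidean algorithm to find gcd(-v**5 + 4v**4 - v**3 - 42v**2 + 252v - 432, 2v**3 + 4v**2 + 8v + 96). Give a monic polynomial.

v**3 + 2v**2 + 4v + 48

Repeated division with remainder:
  -v**5 + 4v**4 - v**3 - 42v**2 + 252v - 432 = (-(1/2)v**2 + 3v - 9/2)(2v**3 + 4v**2 + 8v + 96) + (0)
Last nonzero remainder: 2v**3 + 4v**2 + 8v + 96. Dividing through by 2 gives the monic gcd v**3 + 2v**2 + 4v + 48.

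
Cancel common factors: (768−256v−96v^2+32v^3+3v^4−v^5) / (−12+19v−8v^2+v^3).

(64+16v−4v^2−v^3)/(−1+v)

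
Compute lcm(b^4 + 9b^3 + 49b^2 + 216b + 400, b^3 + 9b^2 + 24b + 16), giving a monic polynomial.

Repeated division with remainder:
  b^4 + 9b^3 + 49b^2 + 216b + 400 = (b)(b^3 + 9b^2 + 24b + 16) + (25b^2 + 200b + 400)
  b^3 + 9b^2 + 24b + 16 = ((1/25)b + 1/25)(25b^2 + 200b + 400) + (0)
Last nonzero remainder: 25b^2 + 200b + 400. Dividing through by 25 gives the monic gcd b^2 + 8b + 16.
Then lcm(f, g) = f·g / gcd(f, g); expanding and making the result monic gives the answer.

b^5 + 10b^4 + 58b^3 + 265b^2 + 616b + 400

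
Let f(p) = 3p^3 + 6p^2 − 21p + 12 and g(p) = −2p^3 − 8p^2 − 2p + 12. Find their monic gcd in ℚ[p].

Repeated division with remainder:
  3p^3 + 6p^2 − 21p + 12 = (−3/2)(−2p^3 − 8p^2 − 2p + 12) + (−6p^2 − 24p + 30)
  −2p^3 − 8p^2 − 2p + 12 = ((1/3)p)(−6p^2 − 24p + 30) + (−12p + 12)
  −6p^2 − 24p + 30 = ((1/2)p + 5/2)(−12p + 12) + (0)
Last nonzero remainder: −12p + 12. Dividing through by −12 gives the monic gcd p − 1.

p − 1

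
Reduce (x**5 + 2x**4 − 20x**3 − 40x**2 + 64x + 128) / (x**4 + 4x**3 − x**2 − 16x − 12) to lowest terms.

(x**3 + 2x**2 − 16x − 32)/(x**2 + 4x + 3)

Apply the Euclidean algorithm:
  x**5 + 2x**4 − 20x**3 − 40x**2 + 64x + 128 = (x − 2)(x**4 + 4x**3 − x**2 − 16x − 12) + (−11x**3 − 26x**2 + 44x + 104)
  x**4 + 4x**3 − x**2 − 16x − 12 = (−(1/11)x − 18/121)(−11x**3 − 26x**2 + 44x + 104) + (−(105/121)x**2 + 420/121)
  −11x**3 − 26x**2 + 44x + 104 = ((1331/105)x + 3146/105)(−(105/121)x**2 + 420/121) + (0)
Last nonzero remainder: −(105/121)x**2 + 420/121. Dividing through by −105/121 gives the monic gcd x**2 − 4.
Cancel x**2 − 4 from numerator and denominator to get the reduced form.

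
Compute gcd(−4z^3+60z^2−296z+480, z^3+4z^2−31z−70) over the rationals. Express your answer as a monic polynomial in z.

z−5

Euclidean algorithm in ℚ[z]:
  −4z^3+60z^2−296z+480 = (−4)(z^3+4z^2−31z−70) + (76z^2−420z+200)
  z^3+4z^2−31z−70 = ((1/76)z+181/1444)(76z^2−420z+200) + ((6864/361)z−34320/361)
  76z^2−420z+200 = ((6859/1716)z−1805/858)((6864/361)z−34320/361) + (0)
Last nonzero remainder: (6864/361)z−34320/361. Dividing through by 6864/361 gives the monic gcd z−5.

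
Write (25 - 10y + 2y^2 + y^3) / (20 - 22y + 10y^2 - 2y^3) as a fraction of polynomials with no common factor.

Apply the Euclidean algorithm:
  y^3 + 2y^2 - 10y + 25 = (-1/2)(-2y^3 + 10y^2 - 22y + 20) + (7y^2 - 21y + 35)
  -2y^3 + 10y^2 - 22y + 20 = (-(2/7)y + 4/7)(7y^2 - 21y + 35) + (0)
Last nonzero remainder: 7y^2 - 21y + 35. Dividing through by 7 gives the monic gcd y^2 - 3y + 5.
Cancel y^2 - 3y + 5 from numerator and denominator to get the reduced form.

(-5 - y)/(-4 + 2y)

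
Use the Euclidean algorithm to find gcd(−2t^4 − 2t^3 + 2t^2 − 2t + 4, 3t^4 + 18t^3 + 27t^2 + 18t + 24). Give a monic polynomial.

t^3 + 2t^2 + t + 2

Euclidean algorithm in ℚ[t]:
  −2t^4 − 2t^3 + 2t^2 − 2t + 4 = (−2/3)(3t^4 + 18t^3 + 27t^2 + 18t + 24) + (10t^3 + 20t^2 + 10t + 20)
  3t^4 + 18t^3 + 27t^2 + 18t + 24 = ((3/10)t + 6/5)(10t^3 + 20t^2 + 10t + 20) + (0)
Last nonzero remainder: 10t^3 + 20t^2 + 10t + 20. Dividing through by 10 gives the monic gcd t^3 + 2t^2 + t + 2.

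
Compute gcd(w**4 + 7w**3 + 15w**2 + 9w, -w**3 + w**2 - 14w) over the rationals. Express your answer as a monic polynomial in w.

Repeated division with remainder:
  w**4 + 7w**3 + 15w**2 + 9w = (-w - 8)(-w**3 + w**2 - 14w) + (9w**2 - 103w)
  -w**3 + w**2 - 14w = (-(1/9)w - 94/81)(9w**2 - 103w) + (-(10816/81)w)
  9w**2 - 103w = (-(729/10816)w + 8343/10816)(-(10816/81)w) + (0)
Last nonzero remainder: -(10816/81)w. Dividing through by -10816/81 gives the monic gcd w.

w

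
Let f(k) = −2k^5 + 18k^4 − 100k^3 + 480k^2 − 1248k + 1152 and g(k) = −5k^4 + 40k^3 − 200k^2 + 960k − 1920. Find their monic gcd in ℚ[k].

By polynomial division,
  −2k^5 + 18k^4 − 100k^3 + 480k^2 − 1248k + 1152 = ((2/5)k − 2/5)(−5k^4 + 40k^3 − 200k^2 + 960k − 1920) + (−4k^3 + 16k^2 − 96k + 384)
  −5k^4 + 40k^3 − 200k^2 + 960k − 1920 = ((5/4)k − 5)(−4k^3 + 16k^2 − 96k + 384) + (0)
Last nonzero remainder: −4k^3 + 16k^2 − 96k + 384. Dividing through by −4 gives the monic gcd k^3 − 4k^2 + 24k − 96.

k^3 − 4k^2 + 24k − 96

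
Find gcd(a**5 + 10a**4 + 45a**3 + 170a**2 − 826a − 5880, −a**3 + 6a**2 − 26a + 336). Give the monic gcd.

Euclidean algorithm in ℚ[a]:
  a**5 + 10a**4 + 45a**3 + 170a**2 − 826a − 5880 = (−a**2 − 16a − 115)(−a**3 + 6a**2 − 26a + 336) + (780a**2 + 1560a + 32760)
  −a**3 + 6a**2 − 26a + 336 = (−(1/780)a + 2/195)(780a**2 + 1560a + 32760) + (0)
Last nonzero remainder: 780a**2 + 1560a + 32760. Dividing through by 780 gives the monic gcd a**2 + 2a + 42.

a**2 + 2a + 42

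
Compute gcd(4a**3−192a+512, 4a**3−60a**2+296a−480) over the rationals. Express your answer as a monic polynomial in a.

By polynomial division,
  4a**3−192a+512 = (4a**3−60a**2+296a−480) + (60a**2−488a+992)
  4a**3−60a**2+296a−480 = ((1/15)a−103/225)(60a**2−488a+992) + ((1456/225)a−5824/225)
  60a**2−488a+992 = ((3375/364)a−6975/182)((1456/225)a−5824/225) + (0)
Last nonzero remainder: (1456/225)a−5824/225. Dividing through by 1456/225 gives the monic gcd a−4.

a−4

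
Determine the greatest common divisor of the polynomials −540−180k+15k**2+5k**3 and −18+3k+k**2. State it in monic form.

Repeated division with remainder:
  5k**3+15k**2−180k−540 = (5k)(k**2+3k−18) + (−90k−540)
  k**2+3k−18 = (−(1/90)k+1/30)(−90k−540) + (0)
Last nonzero remainder: −90k−540. Dividing through by −90 gives the monic gcd k+6.

6+k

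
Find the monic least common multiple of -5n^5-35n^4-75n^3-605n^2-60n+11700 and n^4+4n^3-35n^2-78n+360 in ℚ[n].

n^6+3n^5-13n^4+61n^3-472n^2-2388n+9360

Euclidean algorithm in ℚ[n]:
  -5n^5-35n^4-75n^3-605n^2-60n+11700 = (-5n-15)(n^4+4n^3-35n^2-78n+360) + (-190n^3-1520n^2+570n+17100)
  n^4+4n^3-35n^2-78n+360 = (-(1/190)n+2/95)(-190n^3-1520n^2+570n+17100) + (0)
Last nonzero remainder: -190n^3-1520n^2+570n+17100. Dividing through by -190 gives the monic gcd n^3+8n^2-3n-90.
Then lcm(f, g) = f·g / gcd(f, g); expanding and making the result monic gives the answer.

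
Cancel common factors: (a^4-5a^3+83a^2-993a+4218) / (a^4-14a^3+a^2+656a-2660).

(a^2+6a+111)/(a^2-3a-70)

Repeated division with remainder:
  a^4-5a^3+83a^2-993a+4218 = (a^4-14a^3+a^2+656a-2660) + (9a^3+82a^2-1649a+6878)
  a^4-14a^3+a^2+656a-2660 = ((1/9)a-208/81)(9a^3+82a^2-1649a+6878) + ((31978/81)a^2-(351758/81)a+1215164/81)
  9a^3+82a^2-1649a+6878 = ((729/31978)a+14661/31978)((31978/81)a^2-(351758/81)a+1215164/81) + (0)
Last nonzero remainder: (31978/81)a^2-(351758/81)a+1215164/81. Dividing through by 31978/81 gives the monic gcd a^2-11a+38.
Cancel a^2-11a+38 from numerator and denominator to get the reduced form.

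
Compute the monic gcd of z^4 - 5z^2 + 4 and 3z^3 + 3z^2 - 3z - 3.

z^2 - 1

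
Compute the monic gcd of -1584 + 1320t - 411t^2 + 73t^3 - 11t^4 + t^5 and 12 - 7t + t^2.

12 - 7t + t^2

Apply the Euclidean algorithm:
  t^5 - 11t^4 + 73t^3 - 411t^2 + 1320t - 1584 = (t^3 - 4t^2 + 33t - 132)(t^2 - 7t + 12) + (0)
The last nonzero remainder t^2 - 7t + 12 is already monic.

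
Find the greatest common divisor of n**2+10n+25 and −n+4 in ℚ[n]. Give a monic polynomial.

1

By polynomial division,
  n**2+10n+25 = (−n−14)(−n+4) + (81)
  −n+4 = (−(1/81)n+4/81)(81) + (0)
The last nonzero remainder is the constant 81, so the polynomials are coprime and gcd = 1.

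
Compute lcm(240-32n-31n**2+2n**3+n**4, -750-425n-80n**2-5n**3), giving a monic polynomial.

7200+1680n-1042n**2-313n**3+21n**4+13n**5+n**6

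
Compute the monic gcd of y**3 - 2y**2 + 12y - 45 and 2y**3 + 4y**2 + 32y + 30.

y**2 + y + 15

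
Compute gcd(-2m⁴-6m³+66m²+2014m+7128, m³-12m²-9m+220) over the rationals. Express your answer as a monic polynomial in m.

Apply the Euclidean algorithm:
  -2m⁴-6m³+66m²+2014m+7128 = (-2m-30)(m³-12m²-9m+220) + (-312m²+2184m+13728)
  m³-12m²-9m+220 = (-(1/312)m+5/312)(-312m²+2184m+13728) + (0)
Last nonzero remainder: -312m²+2184m+13728. Dividing through by -312 gives the monic gcd m²-7m-44.

m²-7m-44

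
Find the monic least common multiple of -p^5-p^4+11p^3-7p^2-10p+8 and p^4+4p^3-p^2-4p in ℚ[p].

p^6+p^5-11p^4+7p^3+10p^2-8p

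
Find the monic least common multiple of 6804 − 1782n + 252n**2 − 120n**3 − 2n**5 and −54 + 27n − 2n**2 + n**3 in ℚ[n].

6804 − 5184n + 1143n**2 − 246n**3 + 60n**4 − 2n**5 + n**6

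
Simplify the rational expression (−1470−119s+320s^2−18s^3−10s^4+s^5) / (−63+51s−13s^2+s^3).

(−70−39s+s^3)/(−3+s)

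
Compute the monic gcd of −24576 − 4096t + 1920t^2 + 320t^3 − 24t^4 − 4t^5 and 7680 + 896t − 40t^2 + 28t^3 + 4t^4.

48 + 14t + t^2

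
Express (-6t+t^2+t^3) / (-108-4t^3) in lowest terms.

Euclidean algorithm in ℚ[t]:
  t^3+t^2-6t = (-1/4)(-4t^3-108) + (t^2-6t-27)
  -4t^3-108 = (-4t-24)(t^2-6t-27) + (-252t-756)
  t^2-6t-27 = (-(1/252)t+1/28)(-252t-756) + (0)
Last nonzero remainder: -252t-756. Dividing through by -252 gives the monic gcd t+3.
Cancel t+3 from numerator and denominator to get the reduced form.

(2t-t^2)/(36-12t+4t^2)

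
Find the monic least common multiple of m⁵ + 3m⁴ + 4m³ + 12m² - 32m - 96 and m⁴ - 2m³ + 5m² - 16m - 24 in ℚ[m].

Repeated division with remainder:
  m⁵ + 3m⁴ + 4m³ + 12m² - 32m - 96 = (m + 5)(m⁴ - 2m³ + 5m² - 16m - 24) + (9m³ + 3m² + 72m + 24)
  m⁴ - 2m³ + 5m² - 16m - 24 = ((1/9)m - 7/27)(9m³ + 3m² + 72m + 24) + (-(20/9)m² - 160/9)
  9m³ + 3m² + 72m + 24 = (-(81/20)m - 27/20)(-(20/9)m² - 160/9) + (0)
Last nonzero remainder: -(20/9)m² - 160/9. Dividing through by -20/9 gives the monic gcd m² + 8.
Then lcm(f, g) = f·g / gcd(f, g); expanding and making the result monic gives the answer.

m⁷ + m⁶ - 5m⁵ - 5m⁴ - 68m³ - 68m² + 288m + 288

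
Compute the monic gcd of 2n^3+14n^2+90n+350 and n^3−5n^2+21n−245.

n^2+2n+35

Euclidean algorithm in ℚ[n]:
  2n^3+14n^2+90n+350 = (2)(n^3−5n^2+21n−245) + (24n^2+48n+840)
  n^3−5n^2+21n−245 = ((1/24)n−7/24)(24n^2+48n+840) + (0)
Last nonzero remainder: 24n^2+48n+840. Dividing through by 24 gives the monic gcd n^2+2n+35.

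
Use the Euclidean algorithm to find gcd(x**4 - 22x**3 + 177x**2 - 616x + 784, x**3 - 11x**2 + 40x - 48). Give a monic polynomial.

By polynomial division,
  x**4 - 22x**3 + 177x**2 - 616x + 784 = (x - 11)(x**3 - 11x**2 + 40x - 48) + (16x**2 - 128x + 256)
  x**3 - 11x**2 + 40x - 48 = ((1/16)x - 3/16)(16x**2 - 128x + 256) + (0)
Last nonzero remainder: 16x**2 - 128x + 256. Dividing through by 16 gives the monic gcd x**2 - 8x + 16.

x**2 - 8x + 16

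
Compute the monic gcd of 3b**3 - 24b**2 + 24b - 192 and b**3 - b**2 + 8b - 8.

b**2 + 8

Repeated division with remainder:
  3b**3 - 24b**2 + 24b - 192 = (3)(b**3 - b**2 + 8b - 8) + (-21b**2 - 168)
  b**3 - b**2 + 8b - 8 = (-(1/21)b + 1/21)(-21b**2 - 168) + (0)
Last nonzero remainder: -21b**2 - 168. Dividing through by -21 gives the monic gcd b**2 + 8.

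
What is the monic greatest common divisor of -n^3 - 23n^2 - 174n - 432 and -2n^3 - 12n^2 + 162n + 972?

n^2 + 15n + 54

Euclidean algorithm in ℚ[n]:
  -n^3 - 23n^2 - 174n - 432 = (1/2)(-2n^3 - 12n^2 + 162n + 972) + (-17n^2 - 255n - 918)
  -2n^3 - 12n^2 + 162n + 972 = ((2/17)n - 18/17)(-17n^2 - 255n - 918) + (0)
Last nonzero remainder: -17n^2 - 255n - 918. Dividing through by -17 gives the monic gcd n^2 + 15n + 54.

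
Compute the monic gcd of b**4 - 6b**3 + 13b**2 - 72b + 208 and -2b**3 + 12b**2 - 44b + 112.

b - 4

Repeated division with remainder:
  b**4 - 6b**3 + 13b**2 - 72b + 208 = (-(1/2)b)(-2b**3 + 12b**2 - 44b + 112) + (-9b**2 - 16b + 208)
  -2b**3 + 12b**2 - 44b + 112 = ((2/9)b - 140/81)(-9b**2 - 16b + 208) + (-(9548/81)b + 38192/81)
  -9b**2 - 16b + 208 = ((729/9548)b + 1053/2387)(-(9548/81)b + 38192/81) + (0)
Last nonzero remainder: -(9548/81)b + 38192/81. Dividing through by -9548/81 gives the monic gcd b - 4.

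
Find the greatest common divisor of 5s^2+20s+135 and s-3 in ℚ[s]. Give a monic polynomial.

1

Apply the Euclidean algorithm:
  5s^2+20s+135 = (5s+35)(s-3) + (240)
  s-3 = ((1/240)s-1/80)(240) + (0)
The last nonzero remainder is the constant 240, so the polynomials are coprime and gcd = 1.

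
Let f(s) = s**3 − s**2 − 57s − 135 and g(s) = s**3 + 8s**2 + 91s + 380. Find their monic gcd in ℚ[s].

By polynomial division,
  s**3 − s**2 − 57s − 135 = (s**3 + 8s**2 + 91s + 380) + (−9s**2 − 148s − 515)
  s**3 + 8s**2 + 91s + 380 = (−(1/9)s + 76/81)(−9s**2 − 148s − 515) + ((13984/81)s + 69920/81)
  −9s**2 − 148s − 515 = (−(729/13984)s − 8343/13984)((13984/81)s + 69920/81) + (0)
Last nonzero remainder: (13984/81)s + 69920/81. Dividing through by 13984/81 gives the monic gcd s + 5.

s + 5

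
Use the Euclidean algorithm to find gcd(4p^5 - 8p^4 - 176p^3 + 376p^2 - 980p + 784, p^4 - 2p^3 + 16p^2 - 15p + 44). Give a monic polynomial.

By polynomial division,
  4p^5 - 8p^4 - 176p^3 + 376p^2 - 980p + 784 = (4p)(p^4 - 2p^3 + 16p^2 - 15p + 44) + (-240p^3 + 436p^2 - 1156p + 784)
  p^4 - 2p^3 + 16p^2 - 15p + 44 = (-(1/240)p + 11/14400)(-240p^3 + 436p^2 - 1156p + 784) + ((39061/3600)p^2 - (39061/3600)p + 39061/900)
  -240p^3 + 436p^2 - 1156p + 784 = (-(864000/39061)p + 705600/39061)((39061/3600)p^2 - (39061/3600)p + 39061/900) + (0)
Last nonzero remainder: (39061/3600)p^2 - (39061/3600)p + 39061/900. Dividing through by 39061/3600 gives the monic gcd p^2 - p + 4.

p^2 - p + 4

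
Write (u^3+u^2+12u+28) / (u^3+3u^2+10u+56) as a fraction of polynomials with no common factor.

Apply the Euclidean algorithm:
  u^3+u^2+12u+28 = (u^3+3u^2+10u+56) + (−2u^2+2u−28)
  u^3+3u^2+10u+56 = (−(1/2)u−2)(−2u^2+2u−28) + (0)
Last nonzero remainder: −2u^2+2u−28. Dividing through by −2 gives the monic gcd u^2−u+14.
Cancel u^2−u+14 from numerator and denominator to get the reduced form.

(u+2)/(u+4)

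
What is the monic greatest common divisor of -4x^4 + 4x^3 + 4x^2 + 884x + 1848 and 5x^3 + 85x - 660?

x^2 + 4x + 33

Repeated division with remainder:
  -4x^4 + 4x^3 + 4x^2 + 884x + 1848 = (-(4/5)x + 4/5)(5x^3 + 85x - 660) + (72x^2 + 288x + 2376)
  5x^3 + 85x - 660 = ((5/72)x - 5/18)(72x^2 + 288x + 2376) + (0)
Last nonzero remainder: 72x^2 + 288x + 2376. Dividing through by 72 gives the monic gcd x^2 + 4x + 33.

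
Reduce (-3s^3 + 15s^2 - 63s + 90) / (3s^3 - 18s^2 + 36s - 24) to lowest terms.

(-s^2 + 3s - 15)/(s^2 - 4s + 4)

By polynomial division,
  -3s^3 + 15s^2 - 63s + 90 = (-1)(3s^3 - 18s^2 + 36s - 24) + (-3s^2 - 27s + 66)
  3s^3 - 18s^2 + 36s - 24 = (-s + 15)(-3s^2 - 27s + 66) + (507s - 1014)
  -3s^2 - 27s + 66 = (-(1/169)s - 11/169)(507s - 1014) + (0)
Last nonzero remainder: 507s - 1014. Dividing through by 507 gives the monic gcd s - 2.
Cancel s - 2 from numerator and denominator to get the reduced form.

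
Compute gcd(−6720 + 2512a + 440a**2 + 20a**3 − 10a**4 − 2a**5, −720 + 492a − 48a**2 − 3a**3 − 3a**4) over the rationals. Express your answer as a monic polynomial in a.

−80 + 28a + 4a**2 + a**3

Apply the Euclidean algorithm:
  −2a**5 − 10a**4 + 20a**3 + 440a**2 + 2512a − 6720 = ((2/3)a + 8/3)(−3a**4 − 3a**3 − 48a**2 + 492a − 720) + (60a**3 + 240a**2 + 1680a − 4800)
  −3a**4 − 3a**3 − 48a**2 + 492a − 720 = (−(1/20)a + 3/20)(60a**3 + 240a**2 + 1680a − 4800) + (0)
Last nonzero remainder: 60a**3 + 240a**2 + 1680a − 4800. Dividing through by 60 gives the monic gcd a**3 + 4a**2 + 28a − 80.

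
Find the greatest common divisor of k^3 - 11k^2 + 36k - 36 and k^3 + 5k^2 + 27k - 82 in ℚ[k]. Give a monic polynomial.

Euclidean algorithm in ℚ[k]:
  k^3 - 11k^2 + 36k - 36 = (k^3 + 5k^2 + 27k - 82) + (-16k^2 + 9k + 46)
  k^3 + 5k^2 + 27k - 82 = (-(1/16)k - 89/256)(-16k^2 + 9k + 46) + ((8449/256)k - 8449/128)
  -16k^2 + 9k + 46 = (-(4096/8449)k - 5888/8449)((8449/256)k - 8449/128) + (0)
Last nonzero remainder: (8449/256)k - 8449/128. Dividing through by 8449/256 gives the monic gcd k - 2.

k - 2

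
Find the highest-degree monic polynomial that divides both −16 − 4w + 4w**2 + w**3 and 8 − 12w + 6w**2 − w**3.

−2 + w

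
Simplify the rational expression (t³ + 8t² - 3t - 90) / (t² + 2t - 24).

Apply the Euclidean algorithm:
  t³ + 8t² - 3t - 90 = (t + 6)(t² + 2t - 24) + (9t + 54)
  t² + 2t - 24 = ((1/9)t - 4/9)(9t + 54) + (0)
Last nonzero remainder: 9t + 54. Dividing through by 9 gives the monic gcd t + 6.
Cancel t + 6 from numerator and denominator to get the reduced form.

(t² + 2t - 15)/(t - 4)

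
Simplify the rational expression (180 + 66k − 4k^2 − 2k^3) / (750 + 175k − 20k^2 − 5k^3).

(6 + 2k)/(25 + 5k)

Apply the Euclidean algorithm:
  −2k^3 − 4k^2 + 66k + 180 = (2/5)(−5k^3 − 20k^2 + 175k + 750) + (4k^2 − 4k − 120)
  −5k^3 − 20k^2 + 175k + 750 = (−(5/4)k − 25/4)(4k^2 − 4k − 120) + (0)
Last nonzero remainder: 4k^2 − 4k − 120. Dividing through by 4 gives the monic gcd k^2 − k − 30.
Cancel k^2 − k − 30 from numerator and denominator to get the reduced form.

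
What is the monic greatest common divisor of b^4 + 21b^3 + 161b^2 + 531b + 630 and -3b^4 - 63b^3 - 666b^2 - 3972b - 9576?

b^2 + 13b + 42

Euclidean algorithm in ℚ[b]:
  b^4 + 21b^3 + 161b^2 + 531b + 630 = (-1/3)(-3b^4 - 63b^3 - 666b^2 - 3972b - 9576) + (-61b^2 - 793b - 2562)
  -3b^4 - 63b^3 - 666b^2 - 3972b - 9576 = ((3/61)b^2 + (24/61)b + 228/61)(-61b^2 - 793b - 2562) + (0)
Last nonzero remainder: -61b^2 - 793b - 2562. Dividing through by -61 gives the monic gcd b^2 + 13b + 42.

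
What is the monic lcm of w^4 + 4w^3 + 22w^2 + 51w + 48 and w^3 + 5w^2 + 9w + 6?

Apply the Euclidean algorithm:
  w^4 + 4w^3 + 22w^2 + 51w + 48 = (w − 1)(w^3 + 5w^2 + 9w + 6) + (18w^2 + 54w + 54)
  w^3 + 5w^2 + 9w + 6 = ((1/18)w + 1/9)(18w^2 + 54w + 54) + (0)
Last nonzero remainder: 18w^2 + 54w + 54. Dividing through by 18 gives the monic gcd w^2 + 3w + 3.
Then lcm(f, g) = f·g / gcd(f, g); expanding and making the result monic gives the answer.

w^5 + 6w^4 + 30w^3 + 95w^2 + 150w + 96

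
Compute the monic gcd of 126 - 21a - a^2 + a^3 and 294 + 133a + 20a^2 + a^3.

By polynomial division,
  a^3 - a^2 - 21a + 126 = (a^3 + 20a^2 + 133a + 294) + (-21a^2 - 154a - 168)
  a^3 + 20a^2 + 133a + 294 = (-(1/21)a - 38/63)(-21a^2 - 154a - 168) + ((289/9)a + 578/3)
  -21a^2 - 154a - 168 = (-(189/289)a - 252/289)((289/9)a + 578/3) + (0)
Last nonzero remainder: (289/9)a + 578/3. Dividing through by 289/9 gives the monic gcd a + 6.

6 + a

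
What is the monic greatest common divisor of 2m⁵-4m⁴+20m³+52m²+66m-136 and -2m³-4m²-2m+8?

Apply the Euclidean algorithm:
  2m⁵-4m⁴+20m³+52m²+66m-136 = (-m²+4m-17)(-2m³-4m²-2m+8) + (0)
Last nonzero remainder: -2m³-4m²-2m+8. Dividing through by -2 gives the monic gcd m³+2m²+m-4.

m³+2m²+m-4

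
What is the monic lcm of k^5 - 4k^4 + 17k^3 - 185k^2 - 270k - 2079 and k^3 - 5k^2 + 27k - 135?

k^6 - 9k^5 + 37k^4 - 270k^3 + 655k^2 - 729k + 10395

By polynomial division,
  k^5 - 4k^4 + 17k^3 - 185k^2 - 270k - 2079 = (k^2 + k - 5)(k^3 - 5k^2 + 27k - 135) + (-102k^2 - 2754)
  k^3 - 5k^2 + 27k - 135 = (-(1/102)k + 5/102)(-102k^2 - 2754) + (0)
Last nonzero remainder: -102k^2 - 2754. Dividing through by -102 gives the monic gcd k^2 + 27.
Then lcm(f, g) = f·g / gcd(f, g); expanding and making the result monic gives the answer.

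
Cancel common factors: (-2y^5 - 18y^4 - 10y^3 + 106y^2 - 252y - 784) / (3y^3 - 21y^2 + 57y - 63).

By polynomial division,
  -2y^5 - 18y^4 - 10y^3 + 106y^2 - 252y - 784 = (-(2/3)y^2 - (32/3)y - 196/3)(3y^3 - 21y^2 + 57y - 63) + (-700y^2 + 2800y - 4900)
  3y^3 - 21y^2 + 57y - 63 = (-(3/700)y + 9/700)(-700y^2 + 2800y - 4900) + (0)
Last nonzero remainder: -700y^2 + 2800y - 4900. Dividing through by -700 gives the monic gcd y^2 - 4y + 7.
Cancel y^2 - 4y + 7 from numerator and denominator to get the reduced form.

(-2y^3 - 26y^2 - 100y - 112)/(3y - 9)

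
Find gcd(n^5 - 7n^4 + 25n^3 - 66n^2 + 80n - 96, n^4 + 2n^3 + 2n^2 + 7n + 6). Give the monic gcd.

n^2 - n + 3

Apply the Euclidean algorithm:
  n^5 - 7n^4 + 25n^3 - 66n^2 + 80n - 96 = (n - 9)(n^4 + 2n^3 + 2n^2 + 7n + 6) + (41n^3 - 55n^2 + 137n - 42)
  n^4 + 2n^3 + 2n^2 + 7n + 6 = ((1/41)n + 137/1681)(41n^3 - 55n^2 + 137n - 42) + ((5280/1681)n^2 - (5280/1681)n + 15840/1681)
  41n^3 - 55n^2 + 137n - 42 = ((68921/5280)n - 11767/2640)((5280/1681)n^2 - (5280/1681)n + 15840/1681) + (0)
Last nonzero remainder: (5280/1681)n^2 - (5280/1681)n + 15840/1681. Dividing through by 5280/1681 gives the monic gcd n^2 - n + 3.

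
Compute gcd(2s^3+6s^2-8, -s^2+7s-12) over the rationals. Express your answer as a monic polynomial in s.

Repeated division with remainder:
  2s^3+6s^2-8 = (-2s-20)(-s^2+7s-12) + (116s-248)
  -s^2+7s-12 = (-(1/116)s+141/3364)(116s-248) + (-1350/841)
  116s-248 = (-(48778/675)s+104284/675)(-1350/841) + (0)
The last nonzero remainder is the constant -1350/841, so the polynomials are coprime and gcd = 1.

1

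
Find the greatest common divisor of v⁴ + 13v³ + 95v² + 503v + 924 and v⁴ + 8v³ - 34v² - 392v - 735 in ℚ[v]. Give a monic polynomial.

Apply the Euclidean algorithm:
  v⁴ + 13v³ + 95v² + 503v + 924 = (v⁴ + 8v³ - 34v² - 392v - 735) + (5v³ + 129v² + 895v + 1659)
  v⁴ + 8v³ - 34v² - 392v - 735 = ((1/5)v - 89/25)(5v³ + 129v² + 895v + 1659) + ((6156/25)v² + (12312/5)v + 129276/25)
  5v³ + 129v² + 895v + 1659 = ((125/6156)v + 1975/6156)((6156/25)v² + (12312/5)v + 129276/25) + (0)
Last nonzero remainder: (6156/25)v² + (12312/5)v + 129276/25. Dividing through by 6156/25 gives the monic gcd v² + 10v + 21.

v² + 10v + 21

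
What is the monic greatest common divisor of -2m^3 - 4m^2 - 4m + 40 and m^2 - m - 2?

Repeated division with remainder:
  -2m^3 - 4m^2 - 4m + 40 = (-2m - 6)(m^2 - m - 2) + (-14m + 28)
  m^2 - m - 2 = (-(1/14)m - 1/14)(-14m + 28) + (0)
Last nonzero remainder: -14m + 28. Dividing through by -14 gives the monic gcd m - 2.

m - 2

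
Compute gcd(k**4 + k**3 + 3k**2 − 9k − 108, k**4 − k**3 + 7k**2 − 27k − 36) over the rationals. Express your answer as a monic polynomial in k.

k**3 − 2k**2 + 9k − 36

Euclidean algorithm in ℚ[k]:
  k**4 + k**3 + 3k**2 − 9k − 108 = (k**4 − k**3 + 7k**2 − 27k − 36) + (2k**3 − 4k**2 + 18k − 72)
  k**4 − k**3 + 7k**2 − 27k − 36 = ((1/2)k + 1/2)(2k**3 − 4k**2 + 18k − 72) + (0)
Last nonzero remainder: 2k**3 − 4k**2 + 18k − 72. Dividing through by 2 gives the monic gcd k**3 − 2k**2 + 9k − 36.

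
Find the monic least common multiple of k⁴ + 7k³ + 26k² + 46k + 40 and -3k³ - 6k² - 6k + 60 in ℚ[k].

k⁵ + 5k⁴ + 12k³ - 6k² - 52k - 80

Apply the Euclidean algorithm:
  k⁴ + 7k³ + 26k² + 46k + 40 = (-(1/3)k - 5/3)(-3k³ - 6k² - 6k + 60) + (14k² + 56k + 140)
  -3k³ - 6k² - 6k + 60 = (-(3/14)k + 3/7)(14k² + 56k + 140) + (0)
Last nonzero remainder: 14k² + 56k + 140. Dividing through by 14 gives the monic gcd k² + 4k + 10.
Then lcm(f, g) = f·g / gcd(f, g); expanding and making the result monic gives the answer.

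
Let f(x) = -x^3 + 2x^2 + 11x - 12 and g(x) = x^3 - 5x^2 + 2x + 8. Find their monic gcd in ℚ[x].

x - 4

Apply the Euclidean algorithm:
  -x^3 + 2x^2 + 11x - 12 = (-1)(x^3 - 5x^2 + 2x + 8) + (-3x^2 + 13x - 4)
  x^3 - 5x^2 + 2x + 8 = (-(1/3)x + 2/9)(-3x^2 + 13x - 4) + (-(20/9)x + 80/9)
  -3x^2 + 13x - 4 = ((27/20)x - 9/20)(-(20/9)x + 80/9) + (0)
Last nonzero remainder: -(20/9)x + 80/9. Dividing through by -20/9 gives the monic gcd x - 4.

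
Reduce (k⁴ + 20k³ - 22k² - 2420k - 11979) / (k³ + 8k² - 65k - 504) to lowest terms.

(k³ + 11k² - 121k - 1331)/(k² - k - 56)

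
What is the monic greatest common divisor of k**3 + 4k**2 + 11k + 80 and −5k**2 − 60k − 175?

Apply the Euclidean algorithm:
  k**3 + 4k**2 + 11k + 80 = (−(1/5)k + 8/5)(−5k**2 − 60k − 175) + (72k + 360)
  −5k**2 − 60k − 175 = (−(5/72)k − 35/72)(72k + 360) + (0)
Last nonzero remainder: 72k + 360. Dividing through by 72 gives the monic gcd k + 5.

k + 5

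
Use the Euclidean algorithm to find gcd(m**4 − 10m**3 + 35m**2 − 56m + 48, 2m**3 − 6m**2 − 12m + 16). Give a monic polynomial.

Apply the Euclidean algorithm:
  m**4 − 10m**3 + 35m**2 − 56m + 48 = ((1/2)m − 7/2)(2m**3 − 6m**2 − 12m + 16) + (20m**2 − 106m + 104)
  2m**3 − 6m**2 − 12m + 16 = ((1/10)m + 23/100)(20m**2 − 106m + 104) + ((99/50)m − 198/25)
  20m**2 − 106m + 104 = ((1000/99)m − 1300/99)((99/50)m − 198/25) + (0)
Last nonzero remainder: (99/50)m − 198/25. Dividing through by 99/50 gives the monic gcd m − 4.

m − 4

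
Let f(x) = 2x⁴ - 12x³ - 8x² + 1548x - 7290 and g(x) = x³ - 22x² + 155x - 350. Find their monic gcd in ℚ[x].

By polynomial division,
  2x⁴ - 12x³ - 8x² + 1548x - 7290 = (2x + 32)(x³ - 22x² + 155x - 350) + (386x² - 2712x + 3910)
  x³ - 22x² + 155x - 350 = ((1/386)x - 1445/37249)(386x² - 2712x + 3910) + ((1477440/37249)x - 7387200/37249)
  386x² - 2712x + 3910 = ((7189057/738720)x - 14564359/738720)((1477440/37249)x - 7387200/37249) + (0)
Last nonzero remainder: (1477440/37249)x - 7387200/37249. Dividing through by 1477440/37249 gives the monic gcd x - 5.

x - 5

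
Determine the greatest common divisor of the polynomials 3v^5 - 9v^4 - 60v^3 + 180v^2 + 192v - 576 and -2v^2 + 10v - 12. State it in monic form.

v^2 - 5v + 6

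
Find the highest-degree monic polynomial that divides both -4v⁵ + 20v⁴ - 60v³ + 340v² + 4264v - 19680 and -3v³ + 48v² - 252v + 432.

v² - 10v + 24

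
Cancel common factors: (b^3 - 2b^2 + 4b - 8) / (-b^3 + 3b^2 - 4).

Euclidean algorithm in ℚ[b]:
  b^3 - 2b^2 + 4b - 8 = (-1)(-b^3 + 3b^2 - 4) + (b^2 + 4b - 12)
  -b^3 + 3b^2 - 4 = (-b + 7)(b^2 + 4b - 12) + (-40b + 80)
  b^2 + 4b - 12 = (-(1/40)b - 3/20)(-40b + 80) + (0)
Last nonzero remainder: -40b + 80. Dividing through by -40 gives the monic gcd b - 2.
Cancel b - 2 from numerator and denominator to get the reduced form.

(-b^2 - 4)/(b^2 - b - 2)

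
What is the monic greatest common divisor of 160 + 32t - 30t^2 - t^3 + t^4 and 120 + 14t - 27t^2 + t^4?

By polynomial division,
  t^4 - t^3 - 30t^2 + 32t + 160 = (t^4 - 27t^2 + 14t + 120) + (-t^3 - 3t^2 + 18t + 40)
  t^4 - 27t^2 + 14t + 120 = (-t + 3)(-t^3 - 3t^2 + 18t + 40) + (0)
Last nonzero remainder: -t^3 - 3t^2 + 18t + 40. Dividing through by -1 gives the monic gcd t^3 + 3t^2 - 18t - 40.

-40 - 18t + 3t^2 + t^3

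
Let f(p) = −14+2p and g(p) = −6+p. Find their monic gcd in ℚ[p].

1

Repeated division with remainder:
  2p−14 = (2)(p−6) + (−2)
  p−6 = (−(1/2)p+3)(−2) + (0)
The last nonzero remainder is the constant −2, so the polynomials are coprime and gcd = 1.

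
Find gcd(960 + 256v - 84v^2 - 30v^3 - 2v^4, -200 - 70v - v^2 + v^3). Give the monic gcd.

4 + v

Apply the Euclidean algorithm:
  -2v^4 - 30v^3 - 84v^2 + 256v + 960 = (-2v - 32)(v^3 - v^2 - 70v - 200) + (-256v^2 - 2384v - 5440)
  v^3 - v^2 - 70v - 200 = (-(1/256)v + 165/4096)(-256v^2 - 2384v - 5440) + ((1225/256)v + 1225/64)
  -256v^2 - 2384v - 5440 = (-(65536/1225)v - 69632/245)((1225/256)v + 1225/64) + (0)
Last nonzero remainder: (1225/256)v + 1225/64. Dividing through by 1225/256 gives the monic gcd v + 4.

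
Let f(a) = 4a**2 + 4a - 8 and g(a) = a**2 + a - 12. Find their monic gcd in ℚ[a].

1

Repeated division with remainder:
  4a**2 + 4a - 8 = (4)(a**2 + a - 12) + (40)
  a**2 + a - 12 = ((1/40)a**2 + (1/40)a - 3/10)(40) + (0)
The last nonzero remainder is the constant 40, so the polynomials are coprime and gcd = 1.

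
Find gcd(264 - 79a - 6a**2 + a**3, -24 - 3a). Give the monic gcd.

By polynomial division,
  a**3 - 6a**2 - 79a + 264 = (-(1/3)a**2 + (14/3)a - 11)(-3a - 24) + (0)
Last nonzero remainder: -3a - 24. Dividing through by -3 gives the monic gcd a + 8.

8 + a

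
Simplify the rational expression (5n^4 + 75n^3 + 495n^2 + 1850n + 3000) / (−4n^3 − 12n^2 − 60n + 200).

By polynomial division,
  5n^4 + 75n^3 + 495n^2 + 1850n + 3000 = (−(5/4)n − 15)(−4n^3 − 12n^2 − 60n + 200) + (240n^2 + 1200n + 6000)
  −4n^3 − 12n^2 − 60n + 200 = (−(1/60)n + 1/30)(240n^2 + 1200n + 6000) + (0)
Last nonzero remainder: 240n^2 + 1200n + 6000. Dividing through by 240 gives the monic gcd n^2 + 5n + 25.
Cancel n^2 + 5n + 25 from numerator and denominator to get the reduced form.

(−5n^2 − 50n − 120)/(4n − 8)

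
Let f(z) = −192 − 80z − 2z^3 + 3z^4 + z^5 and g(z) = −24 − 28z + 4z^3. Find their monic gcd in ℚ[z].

−6 − z + z^2

Euclidean algorithm in ℚ[z]:
  z^5 + 3z^4 − 2z^3 − 80z − 192 = ((1/4)z^2 + (3/4)z + 5/4)(4z^3 − 28z − 24) + (27z^2 − 27z − 162)
  4z^3 − 28z − 24 = ((4/27)z + 4/27)(27z^2 − 27z − 162) + (0)
Last nonzero remainder: 27z^2 − 27z − 162. Dividing through by 27 gives the monic gcd z^2 − z − 6.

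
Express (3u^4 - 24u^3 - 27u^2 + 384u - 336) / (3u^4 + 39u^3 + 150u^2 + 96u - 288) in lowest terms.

(u^2 - 11u + 28)/(u^2 + 10u + 24)

Repeated division with remainder:
  3u^4 - 24u^3 - 27u^2 + 384u - 336 = (3u^4 + 39u^3 + 150u^2 + 96u - 288) + (-63u^3 - 177u^2 + 288u - 48)
  3u^4 + 39u^3 + 150u^2 + 96u - 288 = (-(1/21)u - 214/441)(-63u^3 - 177u^2 + 288u - 48) + ((11440/147)u^2 + (11440/49)u - 45760/147)
  -63u^3 - 177u^2 + 288u - 48 = (-(9261/11440)u + 441/2860)((11440/147)u^2 + (11440/49)u - 45760/147) + (0)
Last nonzero remainder: (11440/147)u^2 + (11440/49)u - 45760/147. Dividing through by 11440/147 gives the monic gcd u^2 + 3u - 4.
Cancel u^2 + 3u - 4 from numerator and denominator to get the reduced form.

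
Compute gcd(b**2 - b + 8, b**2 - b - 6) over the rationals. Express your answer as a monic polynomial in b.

Apply the Euclidean algorithm:
  b**2 - b + 8 = (b**2 - b - 6) + (14)
  b**2 - b - 6 = ((1/14)b**2 - (1/14)b - 3/7)(14) + (0)
The last nonzero remainder is the constant 14, so the polynomials are coprime and gcd = 1.

1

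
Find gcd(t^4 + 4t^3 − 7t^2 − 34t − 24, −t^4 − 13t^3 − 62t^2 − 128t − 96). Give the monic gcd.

By polynomial division,
  t^4 + 4t^3 − 7t^2 − 34t − 24 = (−1)(−t^4 − 13t^3 − 62t^2 − 128t − 96) + (−9t^3 − 69t^2 − 162t − 120)
  −t^4 − 13t^3 − 62t^2 − 128t − 96 = ((1/9)t + 16/27)(−9t^3 − 69t^2 − 162t − 120) + (−(28/9)t^2 − (56/3)t − 224/9)
  −9t^3 − 69t^2 − 162t − 120 = ((81/28)t + 135/28)(−(28/9)t^2 − (56/3)t − 224/9) + (0)
Last nonzero remainder: −(28/9)t^2 − (56/3)t − 224/9. Dividing through by −28/9 gives the monic gcd t^2 + 6t + 8.

t^2 + 6t + 8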